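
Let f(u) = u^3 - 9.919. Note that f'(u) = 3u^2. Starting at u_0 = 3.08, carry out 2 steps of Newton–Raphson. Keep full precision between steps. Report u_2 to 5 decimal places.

u_0 = 3.080000: f = 19.299112, f' = 28.459200 → u_1 = 3.080000 - (19.299112)/(28.459200) = 2.401867
u_1 = 2.401867: f = 3.937293, f' = 17.306901 → u_2 = 2.401867 - (3.937293)/(17.306901) = 2.174369

2.17437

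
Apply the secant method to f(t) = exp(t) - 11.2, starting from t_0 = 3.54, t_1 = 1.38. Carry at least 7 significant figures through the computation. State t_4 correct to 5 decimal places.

f(t_0) = 23.266919, f(t_1) = -7.225098
t_2 = 1.380000 - (-7.225098)·(1.380000 - 3.540000)/(-7.225098 - (23.266919)) = 1.891813; f(t_2) = -4.568619
t_3 = 1.891813 - (-4.568619)·(1.891813 - 1.380000)/(-4.568619 - (-7.225098)) = 2.772030; f(t_3) = 4.791068
t_4 = 2.772030 - (4.791068)·(2.772030 - 1.891813)/(4.791068 - (-4.568619)) = 2.321462; f(t_4) = -1.009441

2.32146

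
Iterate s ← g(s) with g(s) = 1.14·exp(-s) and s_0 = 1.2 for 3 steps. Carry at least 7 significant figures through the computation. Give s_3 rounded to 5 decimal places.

s_1 = g(1.200000) = 0.343361
s_2 = g(0.343361) = 0.808695
s_3 = g(0.808695) = 0.507800

0.50780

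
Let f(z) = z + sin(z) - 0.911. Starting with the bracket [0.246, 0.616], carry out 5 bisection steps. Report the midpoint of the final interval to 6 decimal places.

0.459906

f(0.246000) = -0.421474, f(0.616000) = 0.282775 (opposite signs)
step 1: m = 0.431000, f(m) = -0.062220 < 0 → root in [0.431000, 0.616000]
step 2: m = 0.523500, f(m) = 0.112414 > 0 → root in [0.431000, 0.523500]
step 3: m = 0.477250, f(m) = 0.025588 > 0 → root in [0.431000, 0.477250]
step 4: m = 0.454125, f(m) = -0.018199 < 0 → root in [0.454125, 0.477250]
step 5: m = 0.465687, f(m) = 0.003725 > 0 → root in [0.454125, 0.465687]
Midpoint of [0.454125, 0.465687] = 0.459906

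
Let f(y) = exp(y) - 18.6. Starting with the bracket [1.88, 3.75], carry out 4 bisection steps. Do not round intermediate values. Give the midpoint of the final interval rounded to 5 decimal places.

f(1.880000) = -12.046495, f(3.750000) = 23.921082 (opposite signs)
step 1: m = 2.815000, f(m) = -1.906824 < 0 → root in [2.815000, 3.750000]
step 2: m = 3.282500, f(m) = 8.042295 > 0 → root in [2.815000, 3.282500]
step 3: m = 3.048750, f(m) = 2.488967 > 0 → root in [2.815000, 3.048750]
step 4: m = 2.931875, f(m) = 0.162778 > 0 → root in [2.815000, 2.931875]
Midpoint of [2.815000, 2.931875] = 2.873437

2.87344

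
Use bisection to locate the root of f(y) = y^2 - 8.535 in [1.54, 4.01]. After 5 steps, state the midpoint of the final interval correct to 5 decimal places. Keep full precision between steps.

2.89078

f(1.540000) = -6.163400, f(4.010000) = 7.545100 (opposite signs)
step 1: m = 2.775000, f(m) = -0.834375 < 0 → root in [2.775000, 4.010000]
step 2: m = 3.392500, f(m) = 2.974056 > 0 → root in [2.775000, 3.392500]
step 3: m = 3.083750, f(m) = 0.974514 > 0 → root in [2.775000, 3.083750]
step 4: m = 2.929375, f(m) = 0.046238 > 0 → root in [2.775000, 2.929375]
step 5: m = 2.852188, f(m) = -0.400026 < 0 → root in [2.852188, 2.929375]
Midpoint of [2.852188, 2.929375] = 2.890781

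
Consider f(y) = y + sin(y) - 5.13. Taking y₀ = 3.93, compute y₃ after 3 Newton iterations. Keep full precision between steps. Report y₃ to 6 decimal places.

Newton update: y ← y − f(y)/f'(y).
f'(y) = 1 + cos(y)
y_0 = 3.930000: f = -1.909231, f' = 0.295024 → y_1 = 3.930000 - (-1.909231)/(0.295024) = 10.401439
y_1 = 10.401439: f = 4.442806, f' = 0.440208 → y_2 = 10.401439 - (4.442806)/(0.440208) = 0.308918
y_2 = 0.308918: f = -4.517053, f' = 1.952663 → y_3 = 0.308918 - (-4.517053)/(1.952663) = 2.622197

2.622197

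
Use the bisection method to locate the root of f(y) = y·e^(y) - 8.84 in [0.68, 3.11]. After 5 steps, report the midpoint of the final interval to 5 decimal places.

1.70516

f(0.680000) = -7.497763, f(3.110000) = 60.889448 (opposite signs)
step 1: m = 1.895000, f(m) = 3.766579 > 0 → root in [0.680000, 1.895000]
step 2: m = 1.287500, f(m) = -4.174466 < 0 → root in [1.287500, 1.895000]
step 3: m = 1.591250, f(m) = -1.027150 < 0 → root in [1.591250, 1.895000]
step 4: m = 1.743125, f(m) = 1.122265 > 0 → root in [1.591250, 1.743125]
step 5: m = 1.667188, f(m) = -0.008494 < 0 → root in [1.667188, 1.743125]
Midpoint of [1.667188, 1.743125] = 1.705156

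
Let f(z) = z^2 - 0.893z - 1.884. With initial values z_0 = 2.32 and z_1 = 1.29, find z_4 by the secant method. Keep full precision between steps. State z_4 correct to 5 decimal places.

1.88901

f(z_0) = 1.426640, f(z_1) = -1.371870
z_2 = 1.290000 - (-1.371870)·(1.290000 - 2.320000)/(-1.371870 - (1.426640)) = 1.794921; f(z_2) = -0.265123
z_3 = 1.794921 - (-0.265123)·(1.794921 - 1.290000)/(-0.265123 - (-1.371870)) = 1.915876; f(z_3) = 0.075703
z_4 = 1.915876 - (0.075703)·(1.915876 - 1.794921)/(0.075703 - (-0.265123)) = 1.889010; f(z_4) = -0.002528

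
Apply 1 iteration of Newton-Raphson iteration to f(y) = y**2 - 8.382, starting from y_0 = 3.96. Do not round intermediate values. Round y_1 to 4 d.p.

Newton update: y ← y − f(y)/f'(y).
f'(y) = 2y
y_0 = 3.960000: f = 7.299600, f' = 7.920000 → y_1 = 3.960000 - (7.299600)/(7.920000) = 3.038333

3.0383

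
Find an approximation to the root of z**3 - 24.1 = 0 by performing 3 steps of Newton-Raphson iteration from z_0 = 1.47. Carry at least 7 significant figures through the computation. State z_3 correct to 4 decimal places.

Newton update: z ← z − f(z)/f'(z).
f'(z) = 3z**2
z_0 = 1.470000: f = -20.923477, f' = 6.482700 → z_1 = 1.470000 - (-20.923477)/(6.482700) = 4.697587
z_1 = 4.697587: f = 79.563160, f' = 66.201965 → z_2 = 4.697587 - (79.563160)/(66.201965) = 3.495762
z_2 = 3.495762: f = 18.619445, f' = 36.661057 → z_3 = 3.495762 - (18.619445)/(36.661057) = 2.987881

2.9879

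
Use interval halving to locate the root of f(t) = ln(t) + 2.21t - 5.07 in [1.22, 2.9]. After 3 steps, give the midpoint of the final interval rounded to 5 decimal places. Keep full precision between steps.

f(1.220000) = -2.174949, f(2.900000) = 2.403711 (opposite signs)
step 1: m = 2.060000, f(m) = 0.205306 > 0 → root in [1.220000, 2.060000]
step 2: m = 1.640000, f(m) = -0.950904 < 0 → root in [1.640000, 2.060000]
step 3: m = 1.850000, f(m) = -0.366314 < 0 → root in [1.850000, 2.060000]
Midpoint of [1.850000, 2.060000] = 1.955000

1.95500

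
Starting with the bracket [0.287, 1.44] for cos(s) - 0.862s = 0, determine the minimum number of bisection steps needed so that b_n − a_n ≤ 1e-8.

Initial width b − a = 1.44 − 0.287 = 1.153000.
After n steps the width is (b−a)/2^n; need (b−a)/2^n ≤ 1e-8.
So n ≥ log₂(1.153000/1e-8) = log₂(115300000.0000) ≈ 26.7808.
Hence n = 27.

27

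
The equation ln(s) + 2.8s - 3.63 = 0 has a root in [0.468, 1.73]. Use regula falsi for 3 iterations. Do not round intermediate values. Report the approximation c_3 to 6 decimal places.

1.224753

f(0.468000) = -3.078887, f(1.730000) = 1.762121
step 1: c = 1.270633, f(c) = 0.167289 > 0 → new bracket [0.468000, 1.270633]
step 2: c = 1.229270, f(c) = 0.018378 > 0 → new bracket [0.468000, 1.229270]
step 3: c = 1.224753, f(c) = 0.002049 > 0 → new bracket [0.468000, 1.224753]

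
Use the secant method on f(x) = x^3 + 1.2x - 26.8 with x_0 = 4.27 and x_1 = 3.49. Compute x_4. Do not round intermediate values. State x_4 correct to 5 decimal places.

2.86133

f(x_0) = 56.178483, f(x_1) = 19.896549
x_2 = 3.490000 - (19.896549)·(3.490000 - 4.270000)/(19.896549 - (56.178483)) = 3.062258; f(x_2) = 5.590800
x_3 = 3.062258 - (5.590800)·(3.062258 - 3.490000)/(5.590800 - (19.896549)) = 2.895093; f(x_3) = 0.939517
x_4 = 2.895093 - (0.939517)·(2.895093 - 3.062258)/(0.939517 - (5.590800)) = 2.861327; f(x_4) = 0.059831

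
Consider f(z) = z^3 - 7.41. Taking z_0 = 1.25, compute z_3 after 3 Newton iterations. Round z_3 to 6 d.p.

1.952968

Newton update: z ← z − f(z)/f'(z).
f'(z) = 3z^2
z_0 = 1.250000: f = -5.456875, f' = 4.687500 → z_1 = 1.250000 - (-5.456875)/(4.687500) = 2.414133
z_1 = 2.414133: f = 6.659665, f' = 17.484119 → z_2 = 2.414133 - (6.659665)/(17.484119) = 2.033235
z_2 = 2.033235: f = 0.995489, f' = 12.402138 → z_3 = 2.033235 - (0.995489)/(12.402138) = 1.952968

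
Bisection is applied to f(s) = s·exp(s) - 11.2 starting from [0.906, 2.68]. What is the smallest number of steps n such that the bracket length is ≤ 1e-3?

Initial width b − a = 2.68 − 0.906 = 1.774000.
After n steps the width is (b−a)/2^n; need (b−a)/2^n ≤ 1e-3.
So n ≥ log₂(1.774000/1e-3) = log₂(1774.0000) ≈ 10.7928.
Hence n = 11.

11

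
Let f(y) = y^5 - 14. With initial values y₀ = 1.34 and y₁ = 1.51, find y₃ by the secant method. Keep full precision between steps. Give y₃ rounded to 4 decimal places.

1.6702

Secant update: y_(k+1) = y_k − f(y_k)·(y_k − y_(k-1))/(f(y_k) − f(y_(k-1))).
f(y_0) = -9.679600, f(y_1) = -6.149727
y_2 = 1.510000 - (-6.149727)·(1.510000 - 1.340000)/(-6.149727 - (-9.679600)) = 1.806173; f(y_2) = 5.221931
y_3 = 1.806173 - (5.221931)·(1.806173 - 1.510000)/(5.221931 - (-6.149727)) = 1.670169; f(y_3) = -1.004236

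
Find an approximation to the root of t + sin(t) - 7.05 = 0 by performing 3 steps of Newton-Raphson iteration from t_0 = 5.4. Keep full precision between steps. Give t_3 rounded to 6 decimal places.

6.671429

f'(t) = 1 + cos(t)
t_0 = 5.400000: f = -2.422764, f' = 1.634693 → t_1 = 5.400000 - (-2.422764)/(1.634693) = 6.882092
t_1 = 6.882092: f = 0.395831, f' = 1.825953 → t_2 = 6.882092 - (0.395831)/(1.825953) = 6.665311
t_2 = 6.665311: f = -0.011795, f' = 1.927874 → t_3 = 6.665311 - (-0.011795)/(1.927874) = 6.671429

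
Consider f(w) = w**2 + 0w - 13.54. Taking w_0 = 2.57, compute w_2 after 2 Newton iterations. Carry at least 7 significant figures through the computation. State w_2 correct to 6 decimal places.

f'(w) = 2w + 0
w_0 = 2.570000: f = -6.935100, f' = 5.140000 → w_1 = 2.570000 - (-6.935100)/(5.140000) = 3.919241
w_1 = 3.919241: f = 1.820452, f' = 7.838482 → w_2 = 3.919241 - (1.820452)/(7.838482) = 3.686996

3.686996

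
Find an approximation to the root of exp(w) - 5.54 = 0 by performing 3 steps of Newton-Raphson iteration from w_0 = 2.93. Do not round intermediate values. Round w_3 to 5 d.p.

1.71804

f'(w) = exp(w)
w_0 = 2.930000: f = 13.187630, f' = 18.727630 → w_1 = 2.930000 - (13.187630)/(18.727630) = 2.225820
w_1 = 2.225820: f = 3.721070, f' = 9.261070 → w_2 = 2.225820 - (3.721070)/(9.261070) = 1.824023
w_2 = 1.824023: f = 0.656735, f' = 6.196735 → w_3 = 1.824023 - (0.656735)/(6.196735) = 1.718042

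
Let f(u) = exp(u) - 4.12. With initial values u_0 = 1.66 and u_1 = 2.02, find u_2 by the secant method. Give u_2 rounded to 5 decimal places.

f(u_0) = 1.139311, f(u_1) = 3.418325
u_2 = 2.020000 - (3.418325)·(2.020000 - 1.660000)/(3.418325 - (1.139311)) = 1.480031; f(u_2) = 0.273082

1.48003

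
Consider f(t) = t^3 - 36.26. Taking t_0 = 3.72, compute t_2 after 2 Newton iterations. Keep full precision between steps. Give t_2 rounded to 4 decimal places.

Newton update: t ← t − f(t)/f'(t).
f'(t) = 3t^2
t_0 = 3.720000: f = 15.218848, f' = 41.515200 → t_1 = 3.720000 - (15.218848)/(41.515200) = 3.353415
t_1 = 3.353415: f = 1.450468, f' = 33.736177 → t_2 = 3.353415 - (1.450468)/(33.736177) = 3.310421

3.3104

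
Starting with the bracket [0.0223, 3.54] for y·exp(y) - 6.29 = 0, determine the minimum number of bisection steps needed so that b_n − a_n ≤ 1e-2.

9

Initial width b − a = 3.54 − 0.0223 = 3.517700.
After n steps the width is (b−a)/2^n; need (b−a)/2^n ≤ 1e-2.
So n ≥ log₂(3.517700/1e-2) = log₂(351.7700) ≈ 8.4585.
Hence n = 9.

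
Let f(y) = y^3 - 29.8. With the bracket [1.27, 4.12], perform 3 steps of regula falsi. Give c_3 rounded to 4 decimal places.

3.0454

f(1.270000) = -27.751617, f(4.120000) = 40.134528
step 1: c = 2.435070, f(c) = -15.361093 < 0 → new bracket [2.435070, 4.120000]
step 2: c = 2.901456, f(c) = -5.374254 < 0 → new bracket [2.901456, 4.120000]
step 3: c = 3.045357, f(c) = -1.556756 < 0 → new bracket [3.045357, 4.120000]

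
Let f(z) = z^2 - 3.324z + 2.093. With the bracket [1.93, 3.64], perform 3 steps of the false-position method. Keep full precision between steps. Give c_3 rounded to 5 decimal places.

f(1.930000) = -0.597420, f(3.640000) = 3.243240
step 1: c = 2.195993, f(c) = -0.384096 < 0 → new bracket [2.195993, 3.640000]
step 2: c = 2.348898, f(c) = -0.197416 < 0 → new bracket [2.348898, 3.640000]
step 3: c = 2.422978, f(c) = -0.090157 < 0 → new bracket [2.422978, 3.640000]

2.42298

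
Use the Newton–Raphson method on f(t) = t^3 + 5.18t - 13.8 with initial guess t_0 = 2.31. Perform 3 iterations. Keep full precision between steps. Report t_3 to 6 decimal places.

f'(t) = 3t^2 + 5.18
t_0 = 2.310000: f = 10.492191, f' = 21.188300 → t_1 = 2.310000 - (10.492191)/(21.188300) = 1.814812
t_1 = 1.814812: f = 1.577887, f' = 15.060628 → t_2 = 1.814812 - (1.577887)/(15.060628) = 1.710043
t_2 = 1.710043: f = 0.058611, f' = 13.952741 → t_3 = 1.710043 - (0.058611)/(13.952741) = 1.705842

1.705842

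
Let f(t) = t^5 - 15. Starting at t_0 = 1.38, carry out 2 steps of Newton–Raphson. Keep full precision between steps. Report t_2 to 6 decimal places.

Newton update: t ← t − f(t)/f'(t).
f'(t) = 5t^4
t_0 = 1.380000: f = -9.995100, f' = 18.133697 → t_1 = 1.380000 - (-9.995100)/(18.133697) = 1.931189
t_1 = 1.931189: f = 11.861127, f' = 69.545557 → t_2 = 1.931189 - (11.861127)/(69.545557) = 1.760637

1.760637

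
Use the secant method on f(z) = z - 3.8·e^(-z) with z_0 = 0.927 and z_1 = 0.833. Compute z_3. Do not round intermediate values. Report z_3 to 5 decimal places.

1.17211

f(z_0) = -0.576809, f(z_1) = -0.819024
z_2 = 0.833000 - (-0.819024)·(0.833000 - 0.927000)/(-0.819024 - (-0.576809)) = 1.150851; f(z_2) = -0.051346
z_3 = 1.150851 - (-0.051346)·(1.150851 - 0.833000)/(-0.051346 - (-0.819024)) = 1.172110; f(z_3) = -0.004798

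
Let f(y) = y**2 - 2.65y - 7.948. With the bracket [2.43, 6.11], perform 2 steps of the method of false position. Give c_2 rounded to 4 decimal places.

4.3102

f(2.430000) = -8.482600, f(6.110000) = 13.192600
step 1: c = 3.870170, f(c) = -3.225736 < 0 → new bracket [3.870170, 6.110000]
step 2: c = 4.310233, f(c) = -0.792011 < 0 → new bracket [4.310233, 6.110000]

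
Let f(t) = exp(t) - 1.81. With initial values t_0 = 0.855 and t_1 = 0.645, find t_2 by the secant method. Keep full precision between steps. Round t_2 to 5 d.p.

f(t_0) = 0.541374, f(t_1) = 0.095987
t_2 = 0.645000 - (0.095987)·(0.645000 - 0.855000)/(0.095987 - (0.541374)) = 0.599742; f(t_2) = 0.011649

0.59974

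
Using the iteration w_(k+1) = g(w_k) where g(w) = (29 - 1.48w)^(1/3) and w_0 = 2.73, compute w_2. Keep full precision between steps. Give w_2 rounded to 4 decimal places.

2.9113

w_1 = g(2.730000) = 2.922442
w_2 = g(2.922442) = 2.911283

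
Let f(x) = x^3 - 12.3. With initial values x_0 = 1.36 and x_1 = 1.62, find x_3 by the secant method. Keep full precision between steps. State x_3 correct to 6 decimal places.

2.150056

f(x_0) = -9.784544, f(x_1) = -8.048472
x_2 = 1.620000 - (-8.048472)·(1.620000 - 1.360000)/(-8.048472 - (-9.784544)) = 2.825366; f(x_2) = 10.254037
x_3 = 2.825366 - (10.254037)·(2.825366 - 1.620000)/(10.254037 - (-8.048472)) = 2.150056; f(x_3) = -2.360847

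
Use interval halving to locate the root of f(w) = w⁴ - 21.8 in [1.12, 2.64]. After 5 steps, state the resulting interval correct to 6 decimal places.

f(1.120000) = -20.226481, f(2.640000) = 26.775324 (opposite signs)
step 1: m = 1.880000, f(m) = -9.308017 < 0 → root in [1.880000, 2.640000]
step 2: m = 2.260000, f(m) = 4.287578 > 0 → root in [1.880000, 2.260000]
step 3: m = 2.070000, f(m) = -3.439632 < 0 → root in [2.070000, 2.260000]
step 4: m = 2.165000, f(m) = 0.170078 > 0 → root in [2.070000, 2.165000]
step 5: m = 2.117500, f(m) = -1.695482 < 0 → root in [2.117500, 2.165000]

[2.117500, 2.165000]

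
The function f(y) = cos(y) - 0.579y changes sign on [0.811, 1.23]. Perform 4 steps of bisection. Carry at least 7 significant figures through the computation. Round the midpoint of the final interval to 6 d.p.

f(0.811000) = 0.219205, f(1.230000) = -0.377932 (opposite signs)
step 1: m = 1.020500, f(m) = -0.067930 < 0 → root in [0.811000, 1.020500]
step 2: m = 0.915750, f(m) = 0.078977 > 0 → root in [0.915750, 1.020500]
step 3: m = 0.968125, f(m) = 0.006301 > 0 → root in [0.968125, 1.020500]
step 4: m = 0.994312, f(m) = -0.030628 < 0 → root in [0.968125, 0.994312]
Midpoint of [0.968125, 0.994312] = 0.981219

0.981219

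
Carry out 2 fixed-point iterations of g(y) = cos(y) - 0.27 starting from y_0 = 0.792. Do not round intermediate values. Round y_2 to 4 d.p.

y_1 = g(0.792000) = 0.432423
y_2 = g(0.432423) = 0.637953

0.6380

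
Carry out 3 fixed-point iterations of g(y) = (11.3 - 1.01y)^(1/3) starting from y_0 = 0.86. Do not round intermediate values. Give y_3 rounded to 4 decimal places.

2.0948

y_1 = g(0.860000) = 2.184980
y_2 = g(2.184980) = 2.087237
y_3 = g(2.087237) = 2.094763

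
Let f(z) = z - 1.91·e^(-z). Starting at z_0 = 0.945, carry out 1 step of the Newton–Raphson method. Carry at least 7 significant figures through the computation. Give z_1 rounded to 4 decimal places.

f'(z) = 1 + 1.91·e^(-z)
z_0 = 0.945000: f = 0.202622, f' = 1.742378 → z_1 = 0.945000 - (0.202622)/(1.742378) = 0.828709

0.8287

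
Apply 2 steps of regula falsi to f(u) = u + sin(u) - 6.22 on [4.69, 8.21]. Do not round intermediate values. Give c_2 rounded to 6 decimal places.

6.235998

f(4.690000) = -2.529749, f(8.210000) = 2.927292
step 1: c = 6.321785, f(c) = 0.140375 > 0 → new bracket [4.690000, 6.321785]
step 2: c = 6.235998, f(c) = -0.031172 < 0 → new bracket [6.235998, 6.321785]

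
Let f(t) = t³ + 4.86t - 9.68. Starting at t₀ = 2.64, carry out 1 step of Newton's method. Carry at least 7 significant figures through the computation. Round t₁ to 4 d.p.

f'(t) = 3t² + 4.86
t_0 = 2.640000: f = 21.550144, f' = 25.768800 → t_1 = 2.640000 - (21.550144)/(25.768800) = 1.803712

1.8037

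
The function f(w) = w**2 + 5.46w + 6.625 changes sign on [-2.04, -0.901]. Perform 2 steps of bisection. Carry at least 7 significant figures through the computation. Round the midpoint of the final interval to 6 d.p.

-1.897625

f(-2.040000) = -0.351800, f(-0.901000) = 2.517341 (opposite signs)
step 1: m = -1.470500, f(m) = 0.758440 > 0 → root in [-2.040000, -1.470500]
step 2: m = -1.755250, f(m) = 0.122238 > 0 → root in [-2.040000, -1.755250]
Midpoint of [-2.040000, -1.755250] = -1.897625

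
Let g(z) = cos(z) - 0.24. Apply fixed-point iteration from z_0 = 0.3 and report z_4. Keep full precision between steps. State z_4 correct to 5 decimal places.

z_1 = g(0.300000) = 0.715336
z_2 = g(0.715336) = 0.514873
z_3 = g(0.514873) = 0.630355
z_4 = g(0.630355) = 0.567818

0.56782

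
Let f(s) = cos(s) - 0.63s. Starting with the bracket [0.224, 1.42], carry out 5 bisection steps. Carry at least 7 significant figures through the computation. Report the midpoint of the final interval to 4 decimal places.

f(0.224000) = 0.833897, f(1.420000) = -0.744375 (opposite signs)
step 1: m = 0.822000, f(m) = 0.162898 > 0 → root in [0.822000, 1.420000]
step 2: m = 1.121000, f(m) = -0.271448 < 0 → root in [0.822000, 1.121000]
step 3: m = 0.971500, f(m) = -0.047983 < 0 → root in [0.822000, 0.971500]
step 4: m = 0.896750, f(m) = 0.059200 > 0 → root in [0.896750, 0.971500]
step 5: m = 0.934125, f(m) = 0.006023 > 0 → root in [0.934125, 0.971500]
Midpoint of [0.934125, 0.971500] = 0.952813

0.9528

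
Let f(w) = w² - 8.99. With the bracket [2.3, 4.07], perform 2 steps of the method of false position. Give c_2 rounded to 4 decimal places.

f(2.300000) = -3.700000, f(4.070000) = 7.574900
step 1: c = 2.880848, f(c) = -0.690716 < 0 → new bracket [2.880848, 4.070000]
step 2: c = 2.980219, f(c) = -0.108293 < 0 → new bracket [2.980219, 4.070000]

2.9802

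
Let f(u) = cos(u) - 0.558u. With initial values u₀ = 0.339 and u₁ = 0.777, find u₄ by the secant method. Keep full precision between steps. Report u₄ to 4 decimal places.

0.9873

f(u_0) = 0.753926, f(u_1) = 0.279454
u_2 = 0.777000 - (0.279454)·(0.777000 - 0.339000)/(0.279454 - (0.753926)) = 1.034973; f(u_2) = -0.066966
u_3 = 1.034973 - (-0.066966)·(1.034973 - 0.777000)/(-0.066966 - (0.279454)) = 0.985105; f(u_3) = 0.003087
u_4 = 0.985105 - (0.003087)·(0.985105 - 1.034973)/(0.003087 - (-0.066966)) = 0.987303; f(u_4) = 0.000028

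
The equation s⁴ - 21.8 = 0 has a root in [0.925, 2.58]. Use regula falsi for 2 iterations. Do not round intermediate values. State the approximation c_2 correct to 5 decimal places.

f(0.925000) = -21.067906, f(2.580000) = 22.507661
step 1: c = 1.725159, f(c) = -12.942390 < 0 → new bracket [1.725159, 2.580000]
step 2: c = 2.037251, f(c) = -4.574240 < 0 → new bracket [2.037251, 2.580000]

2.03725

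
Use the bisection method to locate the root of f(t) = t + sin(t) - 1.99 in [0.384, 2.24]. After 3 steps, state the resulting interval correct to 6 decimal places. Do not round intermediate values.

f(0.384000) = -1.231368, f(2.240000) = 1.034316 (opposite signs)
step 1: m = 1.312000, f(m) = 0.288699 > 0 → root in [0.384000, 1.312000]
step 2: m = 0.848000, f(m) = -0.392041 < 0 → root in [0.848000, 1.312000]
step 3: m = 1.080000, f(m) = -0.028042 < 0 → root in [1.080000, 1.312000]

[1.080000, 1.312000]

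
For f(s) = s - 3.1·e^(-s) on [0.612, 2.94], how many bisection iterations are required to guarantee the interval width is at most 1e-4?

15

Initial width b − a = 2.94 − 0.612 = 2.328000.
After n steps the width is (b−a)/2^n; need (b−a)/2^n ≤ 1e-4.
So n ≥ log₂(2.328000/1e-4) = log₂(23280.0000) ≈ 14.5068.
Hence n = 15.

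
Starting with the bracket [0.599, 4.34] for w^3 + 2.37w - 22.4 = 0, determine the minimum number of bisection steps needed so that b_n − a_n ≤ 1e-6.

22

Initial width b − a = 4.34 − 0.599 = 3.741000.
After n steps the width is (b−a)/2^n; need (b−a)/2^n ≤ 1e-6.
So n ≥ log₂(3.741000/1e-6) = log₂(3741000.0000) ≈ 21.8350.
Hence n = 22.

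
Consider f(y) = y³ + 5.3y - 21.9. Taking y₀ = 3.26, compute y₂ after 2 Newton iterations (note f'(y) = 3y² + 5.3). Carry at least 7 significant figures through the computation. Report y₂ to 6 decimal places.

2.201932

y_0 = 3.260000: f = 30.023976, f' = 37.182800 → y_1 = 3.260000 - (30.023976)/(37.182800) = 2.452531
y_1 = 2.452531: f = 5.850152, f' = 23.344718 → y_2 = 2.452531 - (5.850152)/(23.344718) = 2.201932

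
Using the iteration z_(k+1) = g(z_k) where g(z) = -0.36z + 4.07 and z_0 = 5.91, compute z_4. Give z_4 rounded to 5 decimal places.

3.04165

z_1 = g(5.910000) = 1.942400
z_2 = g(1.942400) = 3.370736
z_3 = g(3.370736) = 2.856535
z_4 = g(2.856535) = 3.041647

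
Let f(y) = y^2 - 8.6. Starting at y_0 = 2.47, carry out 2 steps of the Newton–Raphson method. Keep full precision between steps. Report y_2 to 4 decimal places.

f'(y) = 2y
y_0 = 2.470000: f = -2.499100, f' = 4.940000 → y_1 = 2.470000 - (-2.499100)/(4.940000) = 2.975891
y_1 = 2.975891: f = 0.255925, f' = 5.951781 → y_2 = 2.975891 - (0.255925)/(5.951781) = 2.932891

2.9329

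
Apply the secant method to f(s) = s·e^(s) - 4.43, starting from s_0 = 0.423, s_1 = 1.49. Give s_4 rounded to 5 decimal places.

1.26160

f(s_0) = -3.784276, f(s_1) = 2.181272
s_2 = 1.490000 - (2.181272)·(1.490000 - 0.423000)/(2.181272 - (-3.784276)) = 1.099857; f(s_2) = -1.126320
s_3 = 1.099857 - (-1.126320)·(1.099857 - 1.490000)/(-1.126320 - (2.181272)) = 1.232711; f(s_3) = -0.201167
s_4 = 1.232711 - (-0.201167)·(1.232711 - 1.099857)/(-0.201167 - (-1.126320)) = 1.261599; f(s_4) = 0.024782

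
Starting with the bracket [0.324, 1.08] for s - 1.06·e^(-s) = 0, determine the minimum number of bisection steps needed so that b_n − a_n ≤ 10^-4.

13

Initial width b − a = 1.08 − 0.324 = 0.756000.
After n steps the width is (b−a)/2^n; need (b−a)/2^n ≤ 10^-4.
So n ≥ log₂(0.756000/10^-4) = log₂(7560.0000) ≈ 12.8842.
Hence n = 13.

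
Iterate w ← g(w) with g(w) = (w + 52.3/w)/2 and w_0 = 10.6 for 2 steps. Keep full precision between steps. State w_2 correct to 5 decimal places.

7.25031

w_1 = g(10.600000) = 7.766981
w_2 = g(7.766981) = 7.250307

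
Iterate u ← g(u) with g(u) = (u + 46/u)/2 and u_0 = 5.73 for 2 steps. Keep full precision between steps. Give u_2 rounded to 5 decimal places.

6.78301

u_1 = g(5.730000) = 6.878962
u_2 = g(6.878962) = 6.783009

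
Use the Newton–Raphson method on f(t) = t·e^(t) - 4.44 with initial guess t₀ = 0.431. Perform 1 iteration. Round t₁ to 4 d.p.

f'(t) = (t + 1)·e^(t)
t_0 = 0.431000: f = -3.776779, f' = 2.202016 → t_1 = 0.431000 - (-3.776779)/(2.202016) = 2.146146

2.1461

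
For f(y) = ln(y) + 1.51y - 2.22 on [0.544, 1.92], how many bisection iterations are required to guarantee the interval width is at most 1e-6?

Initial width b − a = 1.92 − 0.544 = 1.376000.
After n steps the width is (b−a)/2^n; need (b−a)/2^n ≤ 1e-6.
So n ≥ log₂(1.376000/1e-6) = log₂(1376000.0000) ≈ 20.3920.
Hence n = 21.

21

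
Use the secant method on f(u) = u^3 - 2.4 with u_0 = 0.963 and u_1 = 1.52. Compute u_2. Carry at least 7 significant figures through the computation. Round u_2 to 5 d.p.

Secant update: u_(k+1) = u_k − f(u_k)·(u_k − u_(k-1))/(f(u_k) − f(u_(k-1))).
f(u_0) = -1.506944, f(u_1) = 1.111808
u_2 = 1.520000 - (1.111808)·(1.520000 - 0.963000)/(1.111808 - (-1.506944)) = 1.283522; f(u_2) = -0.285489

1.28352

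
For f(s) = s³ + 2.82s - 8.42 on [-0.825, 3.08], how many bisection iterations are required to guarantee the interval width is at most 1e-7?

Initial width b − a = 3.08 − -0.825 = 3.905000.
After n steps the width is (b−a)/2^n; need (b−a)/2^n ≤ 1e-7.
So n ≥ log₂(3.905000/1e-7) = log₂(39050000.0000) ≈ 25.2188.
Hence n = 26.

26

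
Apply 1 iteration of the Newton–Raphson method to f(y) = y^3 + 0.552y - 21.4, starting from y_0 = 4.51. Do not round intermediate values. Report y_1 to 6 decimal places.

3.327271

f'(y) = 3y^2 + 0.552
y_0 = 4.510000: f = 72.823371, f' = 61.572300 → y_1 = 4.510000 - (72.823371)/(61.572300) = 3.327271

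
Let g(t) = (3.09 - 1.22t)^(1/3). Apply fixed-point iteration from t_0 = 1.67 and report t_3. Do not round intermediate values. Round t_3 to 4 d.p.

1.1678

t_1 = g(1.670000) = 1.017235
t_2 = g(1.017235) = 1.227374
t_3 = g(1.227374) = 1.167802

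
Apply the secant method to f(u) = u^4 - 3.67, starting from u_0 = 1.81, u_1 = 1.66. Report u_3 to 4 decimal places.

f(u_0) = 7.062831, f(u_1) = 3.923331
u_2 = 1.660000 - (3.923331)·(1.660000 - 1.810000)/(3.923331 - (7.062831)) = 1.472550; f(u_2) = 1.031972
u_3 = 1.472550 - (1.031972)·(1.472550 - 1.660000)/(1.031972 - (3.923331)) = 1.405646; f(u_3) = 0.233946

1.4056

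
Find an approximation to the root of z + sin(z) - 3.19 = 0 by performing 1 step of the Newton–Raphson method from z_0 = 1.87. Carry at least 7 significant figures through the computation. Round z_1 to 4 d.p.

2.3867

f'(z) = 1 + cos(z)
z_0 = 1.870000: f = -0.364428, f' = 0.705241 → z_1 = 1.870000 - (-0.364428)/(0.705241) = 2.386743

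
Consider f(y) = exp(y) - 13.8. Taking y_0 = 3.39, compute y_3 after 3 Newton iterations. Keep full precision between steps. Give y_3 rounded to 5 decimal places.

2.62497

f'(y) = exp(y)
y_0 = 3.390000: f = 15.865952, f' = 29.665952 → y_1 = 3.390000 - (15.865952)/(29.665952) = 2.855180
y_1 = 2.855180: f = 3.577560, f' = 17.377560 → y_2 = 2.855180 - (3.577560)/(17.377560) = 2.649307
y_2 = 2.649307: f = 0.344238, f' = 14.144238 → y_3 = 2.649307 - (0.344238)/(14.144238) = 2.624970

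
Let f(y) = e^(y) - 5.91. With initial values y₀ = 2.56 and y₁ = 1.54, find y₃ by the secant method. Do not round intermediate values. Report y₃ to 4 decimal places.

1.7870

f(y_0) = 7.025817, f(y_1) = -1.245410
y_2 = 1.540000 - (-1.245410)·(1.540000 - 2.560000)/(-1.245410 - (7.025817)) = 1.693583; f(y_2) = -0.471068
y_3 = 1.693583 - (-0.471068)·(1.693583 - 1.540000)/(-0.471068 - (-1.245410)) = 1.787014; f(y_3) = 0.061596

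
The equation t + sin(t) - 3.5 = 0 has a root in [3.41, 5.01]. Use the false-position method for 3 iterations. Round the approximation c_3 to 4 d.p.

f(3.410000) = -0.355196, f(5.010000) = 0.553960
step 1: c = 4.035100, f(c) = -0.244174 < 0 → new bracket [4.035100, 5.010000]
step 2: c = 4.333353, f(c) = -0.095669 < 0 → new bracket [4.333353, 5.010000]
step 3: c = 4.433001, f(c) = -0.028224 < 0 → new bracket [4.433001, 5.010000]

4.4330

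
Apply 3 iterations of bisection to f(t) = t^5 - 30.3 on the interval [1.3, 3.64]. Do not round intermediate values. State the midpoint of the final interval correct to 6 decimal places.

f(1.300000) = -26.587070, f(3.640000) = 608.708917 (opposite signs)
step 1: m = 2.470000, f(m) = 61.635823 > 0 → root in [1.300000, 2.470000]
step 2: m = 1.885000, f(m) = -6.501106 < 0 → root in [1.885000, 2.470000]
step 3: m = 2.177500, f(m) = 18.654297 > 0 → root in [1.885000, 2.177500]
Midpoint of [1.885000, 2.177500] = 2.031250

2.031250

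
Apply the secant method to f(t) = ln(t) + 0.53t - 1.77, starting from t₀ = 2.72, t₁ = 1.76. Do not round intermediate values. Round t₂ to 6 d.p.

Secant update: t_(k+1) = t_k − f(t_k)·(t_k − t_(k-1))/(f(t_k) − f(t_(k-1))).
f(t_0) = 0.672232, f(t_1) = -0.271886
t_2 = 1.760000 - (-0.271886)·(1.760000 - 2.720000)/(-0.271886 - (0.672232)) = 2.036460; f(t_2) = 0.020537

2.036460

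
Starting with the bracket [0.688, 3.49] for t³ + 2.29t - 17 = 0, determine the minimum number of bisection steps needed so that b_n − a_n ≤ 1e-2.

Initial width b − a = 3.49 − 0.688 = 2.802000.
After n steps the width is (b−a)/2^n; need (b−a)/2^n ≤ 1e-2.
So n ≥ log₂(2.802000/1e-2) = log₂(280.2000) ≈ 8.1303.
Hence n = 9.

9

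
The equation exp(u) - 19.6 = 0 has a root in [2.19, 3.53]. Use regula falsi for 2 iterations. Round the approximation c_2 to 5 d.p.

False-position update: c = (a·f(b) − b·f(a))/(f(b) − f(a)); replace the endpoint whose sign matches f(c).
f(2.190000) = -10.664787, f(3.530000) = 14.523968
step 1: c = 2.757349, f(c) = -3.841987 < 0 → new bracket [2.757349, 3.530000]
step 2: c = 2.918980, f(c) = -1.077608 < 0 → new bracket [2.918980, 3.530000]

2.91898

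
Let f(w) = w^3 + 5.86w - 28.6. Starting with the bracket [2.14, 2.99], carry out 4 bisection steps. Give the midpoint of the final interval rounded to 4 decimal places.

f(2.140000) = -6.259256, f(2.990000) = 15.652299 (opposite signs)
step 1: m = 2.565000, f(m) = 3.306612 > 0 → root in [2.140000, 2.565000]
step 2: m = 2.352500, f(m) = -1.795012 < 0 → root in [2.352500, 2.565000]
step 3: m = 2.458750, f(m) = 0.672529 > 0 → root in [2.352500, 2.458750]
step 4: m = 2.405625, f(m) = -0.581610 < 0 → root in [2.405625, 2.458750]
Midpoint of [2.405625, 2.458750] = 2.432188

2.4322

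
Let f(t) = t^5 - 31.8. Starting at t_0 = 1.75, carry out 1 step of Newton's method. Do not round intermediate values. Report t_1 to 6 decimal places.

2.078117

Newton update: t ← t − f(t)/f'(t).
f'(t) = 5t^4
t_0 = 1.750000: f = -15.386914, f' = 46.894531 → t_1 = 1.750000 - (-15.386914)/(46.894531) = 2.078117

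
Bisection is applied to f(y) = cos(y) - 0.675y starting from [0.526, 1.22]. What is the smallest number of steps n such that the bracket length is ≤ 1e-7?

Initial width b − a = 1.22 − 0.526 = 0.694000.
After n steps the width is (b−a)/2^n; need (b−a)/2^n ≤ 1e-7.
So n ≥ log₂(0.694000/1e-7) = log₂(6940000.0000) ≈ 22.7265.
Hence n = 23.

23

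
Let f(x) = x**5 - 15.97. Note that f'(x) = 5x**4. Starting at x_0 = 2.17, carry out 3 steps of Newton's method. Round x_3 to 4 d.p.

1.7409

x_0 = 2.170000: f = 32.147014, f' = 110.868696 → x_1 = 2.170000 - (32.147014)/(110.868696) = 1.880044
x_1 = 1.880044: f = 7.517694, f' = 62.465800 → x_2 = 1.880044 - (7.517694)/(62.465800) = 1.759695
x_2 = 1.759695: f = 0.902809, f' = 47.942416 → x_3 = 1.759695 - (0.902809)/(47.942416) = 1.740864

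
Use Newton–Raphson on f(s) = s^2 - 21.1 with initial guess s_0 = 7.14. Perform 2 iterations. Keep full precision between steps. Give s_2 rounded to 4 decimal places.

Newton update: s ← s − f(s)/f'(s).
f'(s) = 2s
s_0 = 7.140000: f = 29.879600, f' = 14.280000 → s_1 = 7.140000 - (29.879600)/(14.280000) = 5.047591
s_1 = 5.047591: f = 4.378175, f' = 10.095182 → s_2 = 5.047591 - (4.378175)/(10.095182) = 4.613901

4.6139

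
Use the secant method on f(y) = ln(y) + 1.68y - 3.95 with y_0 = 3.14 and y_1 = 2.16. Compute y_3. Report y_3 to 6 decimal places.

Secant update: y_(k+1) = y_k − f(y_k)·(y_k − y_(k-1))/(f(y_k) − f(y_(k-1))).
f(y_0) = 2.469423, f(y_1) = 0.448908
y_2 = 2.160000 - (0.448908)·(2.160000 - 3.140000)/(0.448908 - (2.469423)) = 1.942268; f(y_2) = -0.023133
y_3 = 1.942268 - (-0.023133)·(1.942268 - 2.160000)/(-0.023133 - (0.448908)) = 1.952938; f(y_3) = 0.000272

1.952938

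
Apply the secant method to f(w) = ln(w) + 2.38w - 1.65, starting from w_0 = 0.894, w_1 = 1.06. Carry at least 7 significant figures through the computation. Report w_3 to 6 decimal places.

Secant update: w_(k+1) = w_k − f(w_k)·(w_k − w_(k-1))/(f(w_k) − f(w_(k-1))).
f(w_0) = 0.365670, f(w_1) = 0.931069
w_2 = 1.060000 - (0.931069)·(1.060000 - 0.894000)/(0.931069 - (0.365670)) = 0.786640; f(w_2) = -0.017782
w_3 = 0.786640 - (-0.017782)·(0.786640 - 1.060000)/(-0.017782 - (0.931069)) = 0.791763; f(w_3) = 0.000902

0.791763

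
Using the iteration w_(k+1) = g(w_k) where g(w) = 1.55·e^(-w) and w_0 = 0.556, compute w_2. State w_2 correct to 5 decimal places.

0.63720

w_1 = g(0.556000) = 0.888923
w_2 = g(0.888923) = 0.637203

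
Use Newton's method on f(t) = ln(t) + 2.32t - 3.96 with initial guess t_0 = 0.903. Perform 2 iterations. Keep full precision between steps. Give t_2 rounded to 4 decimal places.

1.5248

f'(t) = 1/t + 2.32
t_0 = 0.903000: f = -1.967073, f' = 3.427420 → t_1 = 0.903000 - (-1.967073)/(3.427420) = 1.476922
t_1 = 1.476922: f = -0.143580, f' = 2.997084 → t_2 = 1.476922 - (-0.143580)/(2.997084) = 1.524829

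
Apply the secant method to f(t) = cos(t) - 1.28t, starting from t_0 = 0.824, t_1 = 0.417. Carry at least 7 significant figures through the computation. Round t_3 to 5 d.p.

f(t_0) = -0.375429, f(t_1) = 0.380548
t_2 = 0.417000 - (0.380548)·(0.417000 - 0.824000)/(0.380548 - (-0.375429)) = 0.621878; f(t_2) = 0.016782
t_3 = 0.621878 - (0.016782)·(0.621878 - 0.417000)/(0.016782 - (0.380548)) = 0.631330; f(t_3) = -0.000859

0.63133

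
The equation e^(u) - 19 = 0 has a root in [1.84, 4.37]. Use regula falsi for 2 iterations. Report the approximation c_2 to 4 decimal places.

2.5594

False-position update: c = (a·f(b) − b·f(a))/(f(b) − f(a)); replace the endpoint whose sign matches f(c).
f(1.840000) = -12.703462, f(4.370000) = 60.043632
step 1: c = 2.281801, f(c) = -9.205693 < 0 → new bracket [2.281801, 4.370000]
step 2: c = 2.559397, f(c) = -6.071981 < 0 → new bracket [2.559397, 4.370000]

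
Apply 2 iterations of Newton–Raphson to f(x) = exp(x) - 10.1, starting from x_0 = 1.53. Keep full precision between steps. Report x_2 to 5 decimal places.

f'(x) = exp(x)
x_0 = 1.530000: f = -5.481823, f' = 4.618177 → x_1 = 1.530000 - (-5.481823)/(4.618177) = 2.717010
x_1 = 2.717010: f = 5.035005, f' = 15.135005 → x_2 = 2.717010 - (5.035005)/(15.135005) = 2.384337

2.38434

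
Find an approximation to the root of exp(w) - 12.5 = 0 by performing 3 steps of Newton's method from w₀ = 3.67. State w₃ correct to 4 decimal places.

2.5299

f'(w) = exp(w)
w_0 = 3.670000: f = 26.751906, f' = 39.251906 → w_1 = 3.670000 - (26.751906)/(39.251906) = 2.988456
w_1 = 2.988456: f = 7.355000, f' = 19.855000 → w_2 = 2.988456 - (7.355000)/(19.855000) = 2.618020
w_2 = 2.618020: f = 1.208557, f' = 13.708557 → w_3 = 2.618020 - (1.208557)/(13.708557) = 2.529859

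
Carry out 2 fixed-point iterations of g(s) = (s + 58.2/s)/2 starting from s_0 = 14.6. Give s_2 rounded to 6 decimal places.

7.777914

s_1 = g(14.600000) = 9.293151
s_2 = g(9.293151) = 7.777914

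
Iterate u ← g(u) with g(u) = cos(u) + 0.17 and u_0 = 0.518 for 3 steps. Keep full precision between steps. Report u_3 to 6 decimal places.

0.949302

u_1 = g(0.518000) = 1.038811
u_2 = g(1.038811) = 0.677245
u_3 = g(0.677245) = 0.949302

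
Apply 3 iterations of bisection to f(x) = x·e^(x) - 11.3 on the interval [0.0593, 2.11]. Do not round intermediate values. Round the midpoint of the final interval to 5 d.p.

1.72549

f(0.059300) = -11.237077, f(2.110000) = 6.103789 (opposite signs)
step 1: m = 1.084650, f(m) = -8.091167 < 0 → root in [1.084650, 2.110000]
step 2: m = 1.597325, f(m) = -3.409533 < 0 → root in [1.597325, 2.110000]
step 3: m = 1.853662, f(m) = 0.532215 > 0 → root in [1.597325, 1.853662]
Midpoint of [1.597325, 1.853662] = 1.725494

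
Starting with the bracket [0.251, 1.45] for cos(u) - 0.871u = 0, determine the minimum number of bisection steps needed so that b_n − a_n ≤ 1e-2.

7

Initial width b − a = 1.45 − 0.251 = 1.199000.
After n steps the width is (b−a)/2^n; need (b−a)/2^n ≤ 1e-2.
So n ≥ log₂(1.199000/1e-2) = log₂(119.9000) ≈ 6.9057.
Hence n = 7.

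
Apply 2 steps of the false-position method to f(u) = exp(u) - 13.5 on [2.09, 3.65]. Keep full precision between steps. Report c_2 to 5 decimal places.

False-position update: c = (a·f(b) − b·f(a))/(f(b) − f(a)); replace the endpoint whose sign matches f(c).
f(2.090000) = -5.415085, f(3.650000) = 24.974666
step 1: c = 2.367973, f(c) = -2.824269 < 0 → new bracket [2.367973, 3.650000]
step 2: c = 2.498222, f(c) = -1.339144 < 0 → new bracket [2.498222, 3.650000]

2.49822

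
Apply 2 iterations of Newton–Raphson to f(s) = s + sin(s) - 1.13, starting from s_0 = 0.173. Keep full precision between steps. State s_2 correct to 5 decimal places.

Newton update: s ← s − f(s)/f'(s).
f'(s) = 1 + cos(s)
s_0 = 0.173000: f = -0.784862, f' = 1.985073 → s_1 = 0.173000 - (-0.784862)/(1.985073) = 0.568382
s_1 = 0.568382: f = -0.023349, f' = 1.842773 → s_2 = 0.568382 - (-0.023349)/(1.842773) = 0.581052

0.58105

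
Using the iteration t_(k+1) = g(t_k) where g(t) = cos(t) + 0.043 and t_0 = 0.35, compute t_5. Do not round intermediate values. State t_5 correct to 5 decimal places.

0.81535

t_1 = g(0.350000) = 0.982373
t_2 = g(0.982373) = 0.598050
t_3 = g(0.598050) = 0.869435
t_4 = g(0.869435) = 0.688258
t_5 = g(0.688258) = 0.815353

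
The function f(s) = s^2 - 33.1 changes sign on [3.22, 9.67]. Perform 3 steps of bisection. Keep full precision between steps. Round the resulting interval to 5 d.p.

[5.63875, 6.44500]

f(3.220000) = -22.731600, f(9.670000) = 60.408900 (opposite signs)
step 1: m = 6.445000, f(m) = 8.438025 > 0 → root in [3.220000, 6.445000]
step 2: m = 4.832500, f(m) = -9.746944 < 0 → root in [4.832500, 6.445000]
step 3: m = 5.638750, f(m) = -1.304498 < 0 → root in [5.638750, 6.445000]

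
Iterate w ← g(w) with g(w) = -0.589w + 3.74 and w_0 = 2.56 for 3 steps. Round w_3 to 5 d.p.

w_1 = g(2.560000) = 2.232160
w_2 = g(2.232160) = 2.425258
w_3 = g(2.425258) = 2.311523

2.31152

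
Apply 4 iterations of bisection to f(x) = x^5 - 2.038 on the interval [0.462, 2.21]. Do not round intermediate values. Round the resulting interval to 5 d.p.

[1.11750, 1.22675]

f(0.462000) = -2.016952, f(2.210000) = 50.680297 (opposite signs)
step 1: m = 1.336000, f(m) = 2.218301 > 0 → root in [0.462000, 1.336000]
step 2: m = 0.899000, f(m) = -1.450783 < 0 → root in [0.899000, 1.336000]
step 3: m = 1.117500, f(m) = -0.295240 < 0 → root in [1.117500, 1.336000]
step 4: m = 1.226750, f(m) = 0.740308 > 0 → root in [1.117500, 1.226750]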